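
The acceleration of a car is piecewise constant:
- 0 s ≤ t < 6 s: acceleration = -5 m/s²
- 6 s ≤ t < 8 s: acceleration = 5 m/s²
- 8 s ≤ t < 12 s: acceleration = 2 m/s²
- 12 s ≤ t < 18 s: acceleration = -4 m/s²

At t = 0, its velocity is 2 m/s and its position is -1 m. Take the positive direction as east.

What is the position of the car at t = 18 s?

On each constant-a segment, Δv = aΔt and Δx = v₀Δt + ½aΔt²; chain segment to segment.
0–6 s: v starts 2 m/s; Δx = 2·6 + ½·-5·6² = -78 m; v ends -28 m/s.
6–8 s: v starts -28 m/s; Δx = -28·2 + ½·5·2² = -46 m; v ends -18 m/s.
8–12 s: v starts -18 m/s; Δx = -18·4 + ½·2·4² = -56 m; v ends -10 m/s.
12–18 s: v starts -10 m/s; Δx = -10·6 + ½·-4·6² = -132 m; v ends -34 m/s.
x(18) = -1 + Σ Δx = -313 m.

-313 m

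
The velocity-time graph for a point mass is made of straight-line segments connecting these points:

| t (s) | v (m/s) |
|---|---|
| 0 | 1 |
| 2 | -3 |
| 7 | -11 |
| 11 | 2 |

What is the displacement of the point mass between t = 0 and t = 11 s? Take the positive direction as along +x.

Net displacement equals the area under the velocity-time graph (areas below the axis count negative).
0–2 s: ½(1 + -3)(2) = -2 m
2–7 s: ½(-3 + -11)(5) = -35 m
7–11 s: ½(-11 + 2)(4) = -18 m
Net displacement = -55 m

-55 m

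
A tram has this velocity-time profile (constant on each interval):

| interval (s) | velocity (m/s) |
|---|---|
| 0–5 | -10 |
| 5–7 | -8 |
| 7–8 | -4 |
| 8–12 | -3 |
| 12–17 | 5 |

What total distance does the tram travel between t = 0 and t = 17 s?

107 m

Total distance travelled is ∫|v| dt — sum the magnitudes of each area piece.
0–5 s: |-10| × 5 = 50 m
5–7 s: |-8| × 2 = 16 m
7–8 s: |-4| × 1 = 4 m
8–12 s: |-3| × 4 = 12 m
12–17 s: |5| × 5 = 25 m
Total distance = 107 m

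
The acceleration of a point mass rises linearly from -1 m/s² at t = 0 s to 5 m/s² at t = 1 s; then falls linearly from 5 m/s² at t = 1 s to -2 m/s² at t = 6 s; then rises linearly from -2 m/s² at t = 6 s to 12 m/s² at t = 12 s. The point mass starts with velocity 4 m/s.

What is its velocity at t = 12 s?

43.5 m/s

Δv equals the area under the a-t graph; then v = v₀ + Δv.
0–1 s: ½(-1 + 5)(1) = 2 m/s
1–6 s: ½(5 + -2)(5) = 7.5 m/s
6–12 s: ½(-2 + 12)(6) = 30 m/s
Δv = 39.5 m/s, so v(12) = 4 + (39.5) = 43.5 m/s.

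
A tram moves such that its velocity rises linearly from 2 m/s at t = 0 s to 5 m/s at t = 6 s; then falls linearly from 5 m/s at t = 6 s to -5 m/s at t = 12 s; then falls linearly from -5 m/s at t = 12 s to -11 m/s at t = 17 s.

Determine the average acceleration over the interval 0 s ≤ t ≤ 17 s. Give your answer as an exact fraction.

Average acceleration = Δv/Δt = (-11 − 2)/(17 − 0) = -13/17 m/s².

-13/17 m/s²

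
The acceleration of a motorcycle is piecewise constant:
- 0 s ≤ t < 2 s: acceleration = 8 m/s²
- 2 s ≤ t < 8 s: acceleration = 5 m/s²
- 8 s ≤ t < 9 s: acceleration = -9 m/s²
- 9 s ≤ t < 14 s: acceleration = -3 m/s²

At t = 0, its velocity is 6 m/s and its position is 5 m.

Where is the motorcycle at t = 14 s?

480 m

On each constant-a segment, Δv = aΔt and Δx = v₀Δt + ½aΔt²; chain segment to segment.
0–2 s: v starts 6 m/s; Δx = 6·2 + ½·8·2² = 28 m; v ends 22 m/s.
2–8 s: v starts 22 m/s; Δx = 22·6 + ½·5·6² = 222 m; v ends 52 m/s.
8–9 s: v starts 52 m/s; Δx = 52·1 + ½·-9·1² = 47.5 m; v ends 43 m/s.
9–14 s: v starts 43 m/s; Δx = 43·5 + ½·-3·5² = 177.5 m; v ends 28 m/s.
x(14) = 5 + Σ Δx = 480 m.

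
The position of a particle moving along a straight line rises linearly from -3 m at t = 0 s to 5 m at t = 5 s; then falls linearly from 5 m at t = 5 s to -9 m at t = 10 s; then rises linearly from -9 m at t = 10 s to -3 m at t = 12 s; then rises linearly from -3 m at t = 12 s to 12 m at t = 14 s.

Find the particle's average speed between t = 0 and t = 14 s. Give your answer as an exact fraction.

Average speed = (total path length)/(elapsed time); on a piecewise-linear x-t graph the path length is Σ|Δx|.
0–5 s: |Δx| = |5 − -3| = 8 m
5–10 s: |Δx| = |-9 − 5| = 14 m
10–12 s: |Δx| = |-3 − -9| = 6 m
12–14 s: |Δx| = |12 − -3| = 15 m
Total path = 43 m; average speed = 43/14 = 43/14 m/s.

43/14 m/s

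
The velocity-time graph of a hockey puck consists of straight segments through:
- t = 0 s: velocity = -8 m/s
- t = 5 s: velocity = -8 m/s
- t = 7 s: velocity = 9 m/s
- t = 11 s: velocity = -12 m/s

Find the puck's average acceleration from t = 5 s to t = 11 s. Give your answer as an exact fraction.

-2/3 m/s²

Average acceleration = Δv/Δt = (-12 − -8)/(11 − 5) = -2/3 m/s².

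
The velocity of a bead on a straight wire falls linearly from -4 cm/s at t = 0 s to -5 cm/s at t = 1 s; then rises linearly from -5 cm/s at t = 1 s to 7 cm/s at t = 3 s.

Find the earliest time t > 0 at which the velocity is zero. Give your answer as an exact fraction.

t = 11/6 s

v changes sign on 1–3 s (from -5 to 7); the graph is linear there, so v = 0 at t = 1 + (5)·(3 − 1)/(7 − -5) = 11/6 s.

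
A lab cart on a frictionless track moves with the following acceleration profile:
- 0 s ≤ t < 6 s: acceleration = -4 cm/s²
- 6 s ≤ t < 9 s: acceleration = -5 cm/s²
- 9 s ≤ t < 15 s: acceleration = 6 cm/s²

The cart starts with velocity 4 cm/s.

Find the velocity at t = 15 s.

Δv equals the area under the a-t graph; then v = v₀ + Δv.
0–6 s: -4 × 6 = -24 cm/s
6–9 s: -5 × 3 = -15 cm/s
9–15 s: 6 × 6 = 36 cm/s
Δv = -3 cm/s, so v(15) = 4 + (-3) = 1 cm/s.

1 cm/s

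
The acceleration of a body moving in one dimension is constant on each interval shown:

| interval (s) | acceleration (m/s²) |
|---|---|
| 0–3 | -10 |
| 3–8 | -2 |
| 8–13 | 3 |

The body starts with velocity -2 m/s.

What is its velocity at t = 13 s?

-27 m/s

Δv equals the area under the a-t graph; then v = v₀ + Δv.
0–3 s: -10 × 3 = -30 m/s
3–8 s: -2 × 5 = -10 m/s
8–13 s: 3 × 5 = 15 m/s
Δv = -25 m/s, so v(13) = -2 + (-25) = -27 m/s.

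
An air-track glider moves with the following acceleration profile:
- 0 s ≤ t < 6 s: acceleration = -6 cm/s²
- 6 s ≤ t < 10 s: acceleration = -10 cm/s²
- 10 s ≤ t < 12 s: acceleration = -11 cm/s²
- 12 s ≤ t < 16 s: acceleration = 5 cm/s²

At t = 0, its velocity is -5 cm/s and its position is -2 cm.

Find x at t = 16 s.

On each constant-a segment, Δv = aΔt and Δx = v₀Δt + ½aΔt²; chain segment to segment.
0–6 s: v starts -5 cm/s; Δx = -5·6 + ½·-6·6² = -138 cm; v ends -41 cm/s.
6–10 s: v starts -41 cm/s; Δx = -41·4 + ½·-10·4² = -244 cm; v ends -81 cm/s.
10–12 s: v starts -81 cm/s; Δx = -81·2 + ½·-11·2² = -184 cm; v ends -103 cm/s.
12–16 s: v starts -103 cm/s; Δx = -103·4 + ½·5·4² = -372 cm; v ends -83 cm/s.
x(16) = -2 + Σ Δx = -940 cm.

-940 cm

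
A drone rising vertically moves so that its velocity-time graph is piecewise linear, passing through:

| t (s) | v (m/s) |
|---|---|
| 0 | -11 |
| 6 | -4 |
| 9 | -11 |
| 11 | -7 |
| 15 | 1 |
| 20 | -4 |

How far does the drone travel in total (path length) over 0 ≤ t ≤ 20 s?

106.5 m

Distance (not displacement) is the total path length: add the absolute areas under v-t.
0–6 s: |½(-11 + -4)(6)| = 45 m
6–9 s: |½(-4 + -11)(3)| = 22.5 m
9–11 s: |½(-11 + -7)(2)| = 18 m
11–15 s: v = 0 at t = 14.5 s; triangle areas 12.25 + 0.25 = 12.5 m
15–20 s: v = 0 at t = 16 s; triangle areas 0.5 + 8 = 8.5 m
Total distance = 106.5 m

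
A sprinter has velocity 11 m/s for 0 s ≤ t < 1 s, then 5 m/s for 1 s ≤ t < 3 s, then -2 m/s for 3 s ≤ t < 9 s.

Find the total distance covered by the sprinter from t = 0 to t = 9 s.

33 m

Total distance travelled is ∫|v| dt — sum the magnitudes of each area piece.
0–1 s: |11| × 1 = 11 m
1–3 s: |5| × 2 = 10 m
3–9 s: |-2| × 6 = 12 m
Total distance = 33 m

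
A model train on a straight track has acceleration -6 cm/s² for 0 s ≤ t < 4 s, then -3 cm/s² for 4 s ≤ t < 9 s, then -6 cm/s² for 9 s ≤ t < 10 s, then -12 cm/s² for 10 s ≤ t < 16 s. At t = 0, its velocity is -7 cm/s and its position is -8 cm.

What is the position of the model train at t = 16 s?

On each constant-a segment, Δv = aΔt and Δx = v₀Δt + ½aΔt²; chain segment to segment.
0–4 s: v starts -7 cm/s; Δx = -7·4 + ½·-6·4² = -76 cm; v ends -31 cm/s.
4–9 s: v starts -31 cm/s; Δx = -31·5 + ½·-3·5² = -192.5 cm; v ends -46 cm/s.
9–10 s: v starts -46 cm/s; Δx = -46·1 + ½·-6·1² = -49 cm; v ends -52 cm/s.
10–16 s: v starts -52 cm/s; Δx = -52·6 + ½·-12·6² = -528 cm; v ends -124 cm/s.
x(16) = -8 + Σ Δx = -853.5 cm.

-853.5 cm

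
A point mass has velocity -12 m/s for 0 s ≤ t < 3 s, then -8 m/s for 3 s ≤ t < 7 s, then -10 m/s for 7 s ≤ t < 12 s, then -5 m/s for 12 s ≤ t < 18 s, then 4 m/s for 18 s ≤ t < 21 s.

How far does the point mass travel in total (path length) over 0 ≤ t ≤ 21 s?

160 m

Total distance travelled is ∫|v| dt — sum the magnitudes of each area piece.
0–3 s: |-12| × 3 = 36 m
3–7 s: |-8| × 4 = 32 m
7–12 s: |-10| × 5 = 50 m
12–18 s: |-5| × 6 = 30 m
18–21 s: |4| × 3 = 12 m
Total distance = 160 m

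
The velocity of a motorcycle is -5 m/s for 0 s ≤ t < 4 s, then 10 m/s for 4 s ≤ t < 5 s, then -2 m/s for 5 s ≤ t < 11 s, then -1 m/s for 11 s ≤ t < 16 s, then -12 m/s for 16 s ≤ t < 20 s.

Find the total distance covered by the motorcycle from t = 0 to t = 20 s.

Total distance travelled is ∫|v| dt — sum the magnitudes of each area piece.
0–4 s: |-5| × 4 = 20 m
4–5 s: |10| × 1 = 10 m
5–11 s: |-2| × 6 = 12 m
11–16 s: |-1| × 5 = 5 m
16–20 s: |-12| × 4 = 48 m
Total distance = 95 m

95 m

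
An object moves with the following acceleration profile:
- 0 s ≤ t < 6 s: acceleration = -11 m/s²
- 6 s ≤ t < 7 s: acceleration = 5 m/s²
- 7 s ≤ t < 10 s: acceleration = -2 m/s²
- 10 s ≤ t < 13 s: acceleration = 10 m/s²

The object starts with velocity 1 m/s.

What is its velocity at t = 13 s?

-36 m/s

Δv equals the area under the a-t graph; then v = v₀ + Δv.
0–6 s: -11 × 6 = -66 m/s
6–7 s: 5 × 1 = 5 m/s
7–10 s: -2 × 3 = -6 m/s
10–13 s: 10 × 3 = 30 m/s
Δv = -37 m/s, so v(13) = 1 + (-37) = -36 m/s.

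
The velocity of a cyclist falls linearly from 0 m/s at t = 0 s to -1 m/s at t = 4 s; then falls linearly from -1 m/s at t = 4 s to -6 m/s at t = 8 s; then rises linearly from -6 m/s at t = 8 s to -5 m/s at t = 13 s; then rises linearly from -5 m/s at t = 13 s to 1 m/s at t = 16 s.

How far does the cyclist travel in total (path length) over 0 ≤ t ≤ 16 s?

50 m

Distance (not displacement) is the total path length: add the absolute areas under v-t.
0–4 s: |½(0 + -1)(4)| = 2 m
4–8 s: |½(-1 + -6)(4)| = 14 m
8–13 s: |½(-6 + -5)(5)| = 27.5 m
13–16 s: v = 0 at t = 15.5 s; triangle areas 6.25 + 0.25 = 6.5 m
Total distance = 50 m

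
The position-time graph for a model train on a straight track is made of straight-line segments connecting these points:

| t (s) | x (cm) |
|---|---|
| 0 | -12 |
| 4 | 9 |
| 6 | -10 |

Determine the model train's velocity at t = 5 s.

Velocity is the slope of the x-t graph on 4–6 s: (-10 − 9)/(6 − 4) = -9.5 cm/s.

-9.5 cm/s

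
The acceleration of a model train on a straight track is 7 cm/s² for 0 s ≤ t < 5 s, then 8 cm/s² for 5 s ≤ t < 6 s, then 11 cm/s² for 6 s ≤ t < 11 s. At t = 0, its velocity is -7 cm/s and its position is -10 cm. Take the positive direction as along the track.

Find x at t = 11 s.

On each constant-a segment, Δv = aΔt and Δx = v₀Δt + ½aΔt²; chain segment to segment.
0–5 s: v starts -7 cm/s; Δx = -7·5 + ½·7·5² = 52.5 cm; v ends 28 cm/s.
5–6 s: v starts 28 cm/s; Δx = 28·1 + ½·8·1² = 32 cm; v ends 36 cm/s.
6–11 s: v starts 36 cm/s; Δx = 36·5 + ½·11·5² = 317.5 cm; v ends 91 cm/s.
x(11) = -10 + Σ Δx = 392 cm.

392 cm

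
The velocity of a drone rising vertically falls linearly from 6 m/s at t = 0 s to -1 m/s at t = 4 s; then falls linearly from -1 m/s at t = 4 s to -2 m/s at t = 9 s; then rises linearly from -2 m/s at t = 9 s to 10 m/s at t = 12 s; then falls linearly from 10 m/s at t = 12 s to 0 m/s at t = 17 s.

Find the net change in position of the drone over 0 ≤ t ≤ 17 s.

39.5 m

Net displacement equals the area under the velocity-time graph (areas below the axis count negative).
0–4 s: ½(6 + -1)(4) = 10 m
4–9 s: ½(-1 + -2)(5) = -7.5 m
9–12 s: ½(-2 + 10)(3) = 12 m
12–17 s: ½(10 + 0)(5) = 25 m
Net displacement = 39.5 m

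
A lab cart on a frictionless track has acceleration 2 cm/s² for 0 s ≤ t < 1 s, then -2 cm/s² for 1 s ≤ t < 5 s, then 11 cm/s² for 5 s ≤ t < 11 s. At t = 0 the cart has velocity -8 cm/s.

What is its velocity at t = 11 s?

52 cm/s

Δv equals the area under the a-t graph; then v = v₀ + Δv.
0–1 s: 2 × 1 = 2 cm/s
1–5 s: -2 × 4 = -8 cm/s
5–11 s: 11 × 6 = 66 cm/s
Δv = 60 cm/s, so v(11) = -8 + (60) = 52 cm/s.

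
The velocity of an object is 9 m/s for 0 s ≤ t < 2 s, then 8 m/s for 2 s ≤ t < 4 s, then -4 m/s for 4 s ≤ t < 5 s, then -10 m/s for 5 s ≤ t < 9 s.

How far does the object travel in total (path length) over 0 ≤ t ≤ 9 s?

Total distance travelled is ∫|v| dt — sum the magnitudes of each area piece.
0–2 s: |9| × 2 = 18 m
2–4 s: |8| × 2 = 16 m
4–5 s: |-4| × 1 = 4 m
5–9 s: |-10| × 4 = 40 m
Total distance = 78 m

78 m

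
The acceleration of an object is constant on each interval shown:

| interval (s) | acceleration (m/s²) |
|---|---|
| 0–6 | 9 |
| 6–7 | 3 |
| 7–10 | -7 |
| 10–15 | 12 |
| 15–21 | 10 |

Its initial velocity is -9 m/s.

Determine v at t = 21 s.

147 m/s

Δv equals the area under the a-t graph; then v = v₀ + Δv.
0–6 s: 9 × 6 = 54 m/s
6–7 s: 3 × 1 = 3 m/s
7–10 s: -7 × 3 = -21 m/s
10–15 s: 12 × 5 = 60 m/s
15–21 s: 10 × 6 = 60 m/s
Δv = 156 m/s, so v(21) = -9 + (156) = 147 m/s.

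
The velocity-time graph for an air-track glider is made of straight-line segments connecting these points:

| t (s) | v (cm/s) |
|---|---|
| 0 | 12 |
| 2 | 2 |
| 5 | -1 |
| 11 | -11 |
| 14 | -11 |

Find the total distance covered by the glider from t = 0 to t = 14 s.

Distance (not displacement) is the total path length: add the absolute areas under v-t.
0–2 s: |½(12 + 2)(2)| = 14 cm
2–5 s: v = 0 at t = 4 s; triangle areas 2 + 0.5 = 2.5 cm
5–11 s: |½(-1 + -11)(6)| = 36 cm
11–14 s: |-11| × 3 = 33 cm
Total distance = 85.5 cm

85.5 cm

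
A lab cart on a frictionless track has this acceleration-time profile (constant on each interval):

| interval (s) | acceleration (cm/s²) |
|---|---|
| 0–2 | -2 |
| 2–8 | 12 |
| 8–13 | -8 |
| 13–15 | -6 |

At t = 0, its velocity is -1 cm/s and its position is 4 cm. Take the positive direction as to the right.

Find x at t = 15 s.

On each constant-a segment, Δv = aΔt and Δx = v₀Δt + ½aΔt²; chain segment to segment.
0–2 s: v starts -1 cm/s; Δx = -1·2 + ½·-2·2² = -6 cm; v ends -5 cm/s.
2–8 s: v starts -5 cm/s; Δx = -5·6 + ½·12·6² = 186 cm; v ends 67 cm/s.
8–13 s: v starts 67 cm/s; Δx = 67·5 + ½·-8·5² = 235 cm; v ends 27 cm/s.
13–15 s: v starts 27 cm/s; Δx = 27·2 + ½·-6·2² = 42 cm; v ends 15 cm/s.
x(15) = 4 + Σ Δx = 461 cm.

461 cm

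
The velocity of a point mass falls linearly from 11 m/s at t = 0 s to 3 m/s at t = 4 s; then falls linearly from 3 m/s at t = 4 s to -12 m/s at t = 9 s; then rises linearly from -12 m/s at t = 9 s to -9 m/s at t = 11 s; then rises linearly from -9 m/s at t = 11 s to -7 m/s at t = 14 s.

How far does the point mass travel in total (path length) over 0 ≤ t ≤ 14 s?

Distance (not displacement) is the total path length: add the absolute areas under v-t.
0–4 s: |½(11 + 3)(4)| = 28 m
4–9 s: v = 0 at t = 5 s; triangle areas 1.5 + 24 = 25.5 m
9–11 s: |½(-12 + -9)(2)| = 21 m
11–14 s: |½(-9 + -7)(3)| = 24 m
Total distance = 98.5 m

98.5 m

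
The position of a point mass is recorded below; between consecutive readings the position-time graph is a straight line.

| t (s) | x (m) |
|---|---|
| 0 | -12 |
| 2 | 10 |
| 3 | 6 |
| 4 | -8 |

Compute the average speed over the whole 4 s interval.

Average speed = (total path length)/(elapsed time); on a piecewise-linear x-t graph the path length is Σ|Δx|.
0–2 s: |Δx| = |10 − -12| = 22 m
2–3 s: |Δx| = |6 − 10| = 4 m
3–4 s: |Δx| = |-8 − 6| = 14 m
Total path = 40 m; average speed = 40/4 = 10 m/s.

10 m/s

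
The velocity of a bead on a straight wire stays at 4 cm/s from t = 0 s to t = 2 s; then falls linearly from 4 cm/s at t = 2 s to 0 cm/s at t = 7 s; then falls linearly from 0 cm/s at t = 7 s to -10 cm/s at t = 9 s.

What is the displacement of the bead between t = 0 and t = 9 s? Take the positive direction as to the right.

Net displacement equals the area under the velocity-time graph (areas below the axis count negative).
0–2 s: 4 × 2 = 8 cm
2–7 s: ½(4 + 0)(5) = 10 cm
7–9 s: ½(0 + -10)(2) = -10 cm
Net displacement = 8 cm

8 cm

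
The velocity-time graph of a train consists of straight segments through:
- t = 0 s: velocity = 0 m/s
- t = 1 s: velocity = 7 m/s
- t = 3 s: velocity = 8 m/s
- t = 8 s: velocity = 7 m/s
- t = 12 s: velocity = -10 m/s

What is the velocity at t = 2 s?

7.5 m/s

On 1–3 s the graph is linear from 7 to 8 m/s: v(2) = 7 + (8 − 7)·(2 − 1)/(3 − 1) = 7.5 m/s.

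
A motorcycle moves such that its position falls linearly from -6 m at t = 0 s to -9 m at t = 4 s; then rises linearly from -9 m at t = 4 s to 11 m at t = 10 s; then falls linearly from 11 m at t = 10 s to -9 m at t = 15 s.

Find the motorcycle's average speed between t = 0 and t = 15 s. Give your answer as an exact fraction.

43/15 m/s

Average speed = (total path length)/(elapsed time); on a piecewise-linear x-t graph the path length is Σ|Δx|.
0–4 s: |Δx| = |-9 − -6| = 3 m
4–10 s: |Δx| = |11 − -9| = 20 m
10–15 s: |Δx| = |-9 − 11| = 20 m
Total path = 43 m; average speed = 43/15 = 43/15 m/s.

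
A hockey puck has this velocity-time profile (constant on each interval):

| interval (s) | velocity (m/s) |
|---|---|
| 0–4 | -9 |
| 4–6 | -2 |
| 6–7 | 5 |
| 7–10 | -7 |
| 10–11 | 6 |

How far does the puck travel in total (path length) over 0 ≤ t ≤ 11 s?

Distance (not displacement) is the total path length: add the absolute areas under v-t.
0–4 s: |-9| × 4 = 36 m
4–6 s: |-2| × 2 = 4 m
6–7 s: |5| × 1 = 5 m
7–10 s: |-7| × 3 = 21 m
10–11 s: |6| × 1 = 6 m
Total distance = 72 m

72 m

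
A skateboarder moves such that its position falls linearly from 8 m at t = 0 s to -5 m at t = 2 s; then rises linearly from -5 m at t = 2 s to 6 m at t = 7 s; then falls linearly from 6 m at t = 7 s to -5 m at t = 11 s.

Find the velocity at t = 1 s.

Velocity is the slope of the x-t graph on 0–2 s: (-5 − 8)/(2 − 0) = -6.5 m/s.

-6.5 m/s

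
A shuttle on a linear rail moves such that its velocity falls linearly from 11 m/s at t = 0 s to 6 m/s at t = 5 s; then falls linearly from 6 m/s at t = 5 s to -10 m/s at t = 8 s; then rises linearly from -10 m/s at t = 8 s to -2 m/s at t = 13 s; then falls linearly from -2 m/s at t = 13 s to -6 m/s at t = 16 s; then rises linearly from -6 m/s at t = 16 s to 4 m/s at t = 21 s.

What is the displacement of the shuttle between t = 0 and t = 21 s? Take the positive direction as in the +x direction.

-10.5 m

Net displacement equals the area under the velocity-time graph (areas below the axis count negative).
0–5 s: ½(11 + 6)(5) = 42.5 m
5–8 s: ½(6 + -10)(3) = -6 m
8–13 s: ½(-10 + -2)(5) = -30 m
13–16 s: ½(-2 + -6)(3) = -12 m
16–21 s: ½(-6 + 4)(5) = -5 m
Net displacement = -10.5 m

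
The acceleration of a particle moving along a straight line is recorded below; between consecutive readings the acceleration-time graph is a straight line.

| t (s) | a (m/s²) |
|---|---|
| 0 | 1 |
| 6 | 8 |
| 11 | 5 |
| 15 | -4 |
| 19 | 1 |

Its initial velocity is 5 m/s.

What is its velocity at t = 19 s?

60.5 m/s

Δv equals the area under the a-t graph; then v = v₀ + Δv.
0–6 s: ½(1 + 8)(6) = 27 m/s
6–11 s: ½(8 + 5)(5) = 32.5 m/s
11–15 s: ½(5 + -4)(4) = 2 m/s
15–19 s: ½(-4 + 1)(4) = -6 m/s
Δv = 55.5 m/s, so v(19) = 5 + (55.5) = 60.5 m/s.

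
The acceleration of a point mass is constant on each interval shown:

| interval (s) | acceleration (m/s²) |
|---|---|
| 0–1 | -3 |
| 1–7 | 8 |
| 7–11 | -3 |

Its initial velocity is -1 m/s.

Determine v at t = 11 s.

Δv equals the area under the a-t graph; then v = v₀ + Δv.
0–1 s: -3 × 1 = -3 m/s
1–7 s: 8 × 6 = 48 m/s
7–11 s: -3 × 4 = -12 m/s
Δv = 33 m/s, so v(11) = -1 + (33) = 32 m/s.

32 m/s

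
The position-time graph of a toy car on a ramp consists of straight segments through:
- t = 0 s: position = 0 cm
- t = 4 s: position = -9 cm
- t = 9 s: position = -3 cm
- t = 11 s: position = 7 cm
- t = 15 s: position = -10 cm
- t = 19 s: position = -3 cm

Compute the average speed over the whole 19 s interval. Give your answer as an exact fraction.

Average speed = (total path length)/(elapsed time); on a piecewise-linear x-t graph the path length is Σ|Δx|.
0–4 s: |Δx| = |-9 − 0| = 9 cm
4–9 s: |Δx| = |-3 − -9| = 6 cm
9–11 s: |Δx| = |7 − -3| = 10 cm
11–15 s: |Δx| = |-10 − 7| = 17 cm
15–19 s: |Δx| = |-3 − -10| = 7 cm
Total path = 49 cm; average speed = 49/19 = 49/19 cm/s.

49/19 cm/s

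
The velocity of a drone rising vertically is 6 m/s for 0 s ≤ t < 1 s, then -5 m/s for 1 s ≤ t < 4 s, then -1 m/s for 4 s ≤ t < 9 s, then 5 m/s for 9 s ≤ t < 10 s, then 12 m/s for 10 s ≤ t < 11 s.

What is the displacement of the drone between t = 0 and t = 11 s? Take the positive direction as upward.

Displacement is the signed area under the v-t curve.
0–1 s: 6 × 1 = 6 m
1–4 s: -5 × 3 = -15 m
4–9 s: -1 × 5 = -5 m
9–10 s: 5 × 1 = 5 m
10–11 s: 12 × 1 = 12 m
Net displacement = 3 m

3 m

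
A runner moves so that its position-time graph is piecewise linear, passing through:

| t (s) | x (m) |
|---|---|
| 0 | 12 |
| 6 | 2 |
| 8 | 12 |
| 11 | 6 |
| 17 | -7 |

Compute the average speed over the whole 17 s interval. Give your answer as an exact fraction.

39/17 m/s

Average speed = (total path length)/(elapsed time); on a piecewise-linear x-t graph the path length is Σ|Δx|.
0–6 s: |Δx| = |2 − 12| = 10 m
6–8 s: |Δx| = |12 − 2| = 10 m
8–11 s: |Δx| = |6 − 12| = 6 m
11–17 s: |Δx| = |-7 − 6| = 13 m
Total path = 39 m; average speed = 39/17 = 39/17 m/s.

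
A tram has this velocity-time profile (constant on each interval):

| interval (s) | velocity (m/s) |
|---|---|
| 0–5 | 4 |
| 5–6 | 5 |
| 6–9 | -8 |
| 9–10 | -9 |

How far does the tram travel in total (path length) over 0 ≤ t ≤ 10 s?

Distance (not displacement) is the total path length: add the absolute areas under v-t.
0–5 s: |4| × 5 = 20 m
5–6 s: |5| × 1 = 5 m
6–9 s: |-8| × 3 = 24 m
9–10 s: |-9| × 1 = 9 m
Total distance = 58 m

58 m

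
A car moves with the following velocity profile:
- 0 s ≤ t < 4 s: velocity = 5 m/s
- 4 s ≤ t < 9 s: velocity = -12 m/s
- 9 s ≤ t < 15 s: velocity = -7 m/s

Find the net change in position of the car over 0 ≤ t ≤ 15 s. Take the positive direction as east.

-82 m

Net displacement equals the area under the velocity-time graph (areas below the axis count negative).
0–4 s: 5 × 4 = 20 m
4–9 s: -12 × 5 = -60 m
9–15 s: -7 × 6 = -42 m
Net displacement = -82 m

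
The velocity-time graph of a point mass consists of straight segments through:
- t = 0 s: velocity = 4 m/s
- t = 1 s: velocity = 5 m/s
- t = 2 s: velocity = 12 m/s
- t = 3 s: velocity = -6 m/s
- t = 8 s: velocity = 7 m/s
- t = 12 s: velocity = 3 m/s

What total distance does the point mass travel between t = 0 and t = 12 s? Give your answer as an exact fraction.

1413/26 m

Distance (not displacement) is the total path length: add the absolute areas under v-t.
0–1 s: |½(4 + 5)(1)| = 4.5 m
1–2 s: |½(5 + 12)(1)| = 8.5 m
2–3 s: v = 0 at t = 8/3 s; triangle areas 4 + 1 = 5 m
3–8 s: v = 0 at t = 69/13 s; triangle areas 90/13 + 245/26 = 425/26 m
8–12 s: |½(7 + 3)(4)| = 20 m
Total distance = 1413/26 m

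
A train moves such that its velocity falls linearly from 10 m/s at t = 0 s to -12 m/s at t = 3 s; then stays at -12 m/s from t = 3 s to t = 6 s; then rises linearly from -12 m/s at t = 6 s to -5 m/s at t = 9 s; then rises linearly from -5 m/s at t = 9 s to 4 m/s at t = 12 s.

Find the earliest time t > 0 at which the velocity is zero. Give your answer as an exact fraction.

v changes sign on 0–3 s (from 10 to -12); the graph is linear there, so v = 0 at t = 0 + (-10)·(3 − 0)/(-12 − 10) = 15/11 s.

t = 15/11 s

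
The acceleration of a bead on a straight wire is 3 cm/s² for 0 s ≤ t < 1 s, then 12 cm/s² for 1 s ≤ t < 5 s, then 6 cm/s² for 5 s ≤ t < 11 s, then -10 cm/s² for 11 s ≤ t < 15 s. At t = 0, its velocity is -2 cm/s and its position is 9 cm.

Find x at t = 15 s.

770.5 cm

On each constant-a segment, Δv = aΔt and Δx = v₀Δt + ½aΔt²; chain segment to segment.
0–1 s: v starts -2 cm/s; Δx = -2·1 + ½·3·1² = -0.5 cm; v ends 1 cm/s.
1–5 s: v starts 1 cm/s; Δx = 1·4 + ½·12·4² = 100 cm; v ends 49 cm/s.
5–11 s: v starts 49 cm/s; Δx = 49·6 + ½·6·6² = 402 cm; v ends 85 cm/s.
11–15 s: v starts 85 cm/s; Δx = 85·4 + ½·-10·4² = 260 cm; v ends 45 cm/s.
x(15) = 9 + Σ Δx = 770.5 cm.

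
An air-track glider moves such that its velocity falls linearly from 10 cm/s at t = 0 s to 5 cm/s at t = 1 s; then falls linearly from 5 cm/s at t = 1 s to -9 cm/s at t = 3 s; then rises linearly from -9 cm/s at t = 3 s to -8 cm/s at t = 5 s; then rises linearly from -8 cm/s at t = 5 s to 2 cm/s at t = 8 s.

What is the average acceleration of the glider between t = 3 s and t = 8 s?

2.2 cm/s²

Average acceleration = Δv/Δt = (2 − -9)/(8 − 3) = 2.2 cm/s².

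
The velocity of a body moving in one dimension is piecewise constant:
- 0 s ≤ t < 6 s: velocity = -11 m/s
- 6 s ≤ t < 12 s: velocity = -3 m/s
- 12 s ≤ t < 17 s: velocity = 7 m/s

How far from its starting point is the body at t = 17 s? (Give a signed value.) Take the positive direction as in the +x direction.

Net displacement equals the area under the velocity-time graph (areas below the axis count negative).
0–6 s: -11 × 6 = -66 m
6–12 s: -3 × 6 = -18 m
12–17 s: 7 × 5 = 35 m
Net displacement = -49 m

-49 m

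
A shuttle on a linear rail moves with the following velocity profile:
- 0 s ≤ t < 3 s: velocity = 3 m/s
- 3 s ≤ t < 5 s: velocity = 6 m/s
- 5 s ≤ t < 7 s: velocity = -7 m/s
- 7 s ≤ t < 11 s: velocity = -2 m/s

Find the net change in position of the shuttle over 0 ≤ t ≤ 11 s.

Net displacement equals the area under the velocity-time graph (areas below the axis count negative).
0–3 s: 3 × 3 = 9 m
3–5 s: 6 × 2 = 12 m
5–7 s: -7 × 2 = -14 m
7–11 s: -2 × 4 = -8 m
Net displacement = -1 m

-1 m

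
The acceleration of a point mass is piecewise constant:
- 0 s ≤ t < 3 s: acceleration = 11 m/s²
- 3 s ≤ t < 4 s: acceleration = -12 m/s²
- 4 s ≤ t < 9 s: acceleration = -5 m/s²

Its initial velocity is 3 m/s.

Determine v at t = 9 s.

-1 m/s

Δv equals the area under the a-t graph; then v = v₀ + Δv.
0–3 s: 11 × 3 = 33 m/s
3–4 s: -12 × 1 = -12 m/s
4–9 s: -5 × 5 = -25 m/s
Δv = -4 m/s, so v(9) = 3 + (-4) = -1 m/s.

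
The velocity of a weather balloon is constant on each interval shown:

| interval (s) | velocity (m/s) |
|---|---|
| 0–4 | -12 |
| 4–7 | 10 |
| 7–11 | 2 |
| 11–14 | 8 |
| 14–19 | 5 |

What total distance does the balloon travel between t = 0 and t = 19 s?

135 m

Distance (not displacement) is the total path length: add the absolute areas under v-t.
0–4 s: |-12| × 4 = 48 m
4–7 s: |10| × 3 = 30 m
7–11 s: |2| × 4 = 8 m
11–14 s: |8| × 3 = 24 m
14–19 s: |5| × 5 = 25 m
Total distance = 135 m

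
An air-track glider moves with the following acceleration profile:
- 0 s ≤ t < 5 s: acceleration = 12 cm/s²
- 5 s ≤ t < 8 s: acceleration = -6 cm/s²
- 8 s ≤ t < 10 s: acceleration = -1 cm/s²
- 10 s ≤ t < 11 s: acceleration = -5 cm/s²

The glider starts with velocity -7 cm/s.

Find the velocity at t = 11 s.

Δv equals the area under the a-t graph; then v = v₀ + Δv.
0–5 s: 12 × 5 = 60 cm/s
5–8 s: -6 × 3 = -18 cm/s
8–10 s: -1 × 2 = -2 cm/s
10–11 s: -5 × 1 = -5 cm/s
Δv = 35 cm/s, so v(11) = -7 + (35) = 28 cm/s.

28 cm/s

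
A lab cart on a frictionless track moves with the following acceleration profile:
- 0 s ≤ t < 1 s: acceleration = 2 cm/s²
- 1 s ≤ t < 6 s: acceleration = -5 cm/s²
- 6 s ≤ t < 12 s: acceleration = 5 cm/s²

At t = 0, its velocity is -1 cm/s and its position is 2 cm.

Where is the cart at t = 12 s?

-109.5 cm

On each constant-a segment, Δv = aΔt and Δx = v₀Δt + ½aΔt²; chain segment to segment.
0–1 s: v starts -1 cm/s; Δx = -1·1 + ½·2·1² = 0 cm; v ends 1 cm/s.
1–6 s: v starts 1 cm/s; Δx = 1·5 + ½·-5·5² = -57.5 cm; v ends -24 cm/s.
6–12 s: v starts -24 cm/s; Δx = -24·6 + ½·5·6² = -54 cm; v ends 6 cm/s.
x(12) = 2 + Σ Δx = -109.5 cm.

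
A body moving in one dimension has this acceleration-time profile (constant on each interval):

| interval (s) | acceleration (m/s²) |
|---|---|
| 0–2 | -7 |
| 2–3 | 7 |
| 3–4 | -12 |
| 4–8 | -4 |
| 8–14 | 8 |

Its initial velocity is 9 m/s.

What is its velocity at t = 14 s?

Δv equals the area under the a-t graph; then v = v₀ + Δv.
0–2 s: -7 × 2 = -14 m/s
2–3 s: 7 × 1 = 7 m/s
3–4 s: -12 × 1 = -12 m/s
4–8 s: -4 × 4 = -16 m/s
8–14 s: 8 × 6 = 48 m/s
Δv = 13 m/s, so v(14) = 9 + (13) = 22 m/s.

22 m/s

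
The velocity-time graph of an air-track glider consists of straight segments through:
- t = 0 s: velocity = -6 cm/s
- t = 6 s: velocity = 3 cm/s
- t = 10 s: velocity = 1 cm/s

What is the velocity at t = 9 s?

1.5 cm/s

On 6–10 s the graph is linear from 3 to 1 cm/s: v(9) = 3 + (1 − 3)·(9 − 6)/(10 − 6) = 1.5 cm/s.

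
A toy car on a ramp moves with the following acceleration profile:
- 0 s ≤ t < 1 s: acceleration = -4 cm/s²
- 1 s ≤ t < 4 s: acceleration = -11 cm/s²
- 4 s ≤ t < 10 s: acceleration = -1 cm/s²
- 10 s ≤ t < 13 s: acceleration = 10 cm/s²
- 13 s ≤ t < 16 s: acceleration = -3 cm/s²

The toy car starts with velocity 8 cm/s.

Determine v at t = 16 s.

-14 cm/s

Δv equals the area under the a-t graph; then v = v₀ + Δv.
0–1 s: -4 × 1 = -4 cm/s
1–4 s: -11 × 3 = -33 cm/s
4–10 s: -1 × 6 = -6 cm/s
10–13 s: 10 × 3 = 30 cm/s
13–16 s: -3 × 3 = -9 cm/s
Δv = -22 cm/s, so v(16) = 8 + (-22) = -14 cm/s.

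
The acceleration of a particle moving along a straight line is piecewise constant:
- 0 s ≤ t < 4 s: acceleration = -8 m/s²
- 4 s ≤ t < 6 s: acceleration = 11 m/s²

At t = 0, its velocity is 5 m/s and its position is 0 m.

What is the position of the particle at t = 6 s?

On each constant-a segment, Δv = aΔt and Δx = v₀Δt + ½aΔt²; chain segment to segment.
0–4 s: v starts 5 m/s; Δx = 5·4 + ½·-8·4² = -44 m; v ends -27 m/s.
4–6 s: v starts -27 m/s; Δx = -27·2 + ½·11·2² = -32 m; v ends -5 m/s.
x(6) = 0 + Σ Δx = -76 m.

-76 m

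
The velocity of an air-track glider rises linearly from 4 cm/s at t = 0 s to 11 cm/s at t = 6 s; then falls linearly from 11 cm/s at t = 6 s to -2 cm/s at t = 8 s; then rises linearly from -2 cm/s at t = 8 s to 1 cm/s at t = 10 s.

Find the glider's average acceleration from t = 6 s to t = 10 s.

Average acceleration = Δv/Δt = (1 − 11)/(10 − 6) = -2.5 cm/s².

-2.5 cm/s²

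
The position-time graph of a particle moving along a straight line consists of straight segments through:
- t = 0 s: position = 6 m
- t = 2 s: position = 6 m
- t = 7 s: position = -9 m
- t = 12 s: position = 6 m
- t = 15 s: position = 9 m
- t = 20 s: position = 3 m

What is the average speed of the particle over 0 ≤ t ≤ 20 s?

Average speed = (total path length)/(elapsed time); on a piecewise-linear x-t graph the path length is Σ|Δx|.
0–2 s: |Δx| = |6 − 6| = 0 m
2–7 s: |Δx| = |-9 − 6| = 15 m
7–12 s: |Δx| = |6 − -9| = 15 m
12–15 s: |Δx| = |9 − 6| = 3 m
15–20 s: |Δx| = |3 − 9| = 6 m
Total path = 39 m; average speed = 39/20 = 1.95 m/s.

1.95 m/s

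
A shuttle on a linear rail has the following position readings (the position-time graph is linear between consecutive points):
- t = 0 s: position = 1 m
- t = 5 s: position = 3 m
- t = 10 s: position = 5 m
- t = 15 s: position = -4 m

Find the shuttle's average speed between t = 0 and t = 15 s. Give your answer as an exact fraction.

Average speed = (total path length)/(elapsed time); on a piecewise-linear x-t graph the path length is Σ|Δx|.
0–5 s: |Δx| = |3 − 1| = 2 m
5–10 s: |Δx| = |5 − 3| = 2 m
10–15 s: |Δx| = |-4 − 5| = 9 m
Total path = 13 m; average speed = 13/15 = 13/15 m/s.

13/15 m/s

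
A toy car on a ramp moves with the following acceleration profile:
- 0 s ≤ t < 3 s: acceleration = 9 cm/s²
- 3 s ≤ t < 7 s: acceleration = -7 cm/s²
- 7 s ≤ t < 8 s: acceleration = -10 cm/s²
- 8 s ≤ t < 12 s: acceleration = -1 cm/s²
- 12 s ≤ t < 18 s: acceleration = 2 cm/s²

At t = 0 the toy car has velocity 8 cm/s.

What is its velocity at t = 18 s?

5 cm/s

Δv equals the area under the a-t graph; then v = v₀ + Δv.
0–3 s: 9 × 3 = 27 cm/s
3–7 s: -7 × 4 = -28 cm/s
7–8 s: -10 × 1 = -10 cm/s
8–12 s: -1 × 4 = -4 cm/s
12–18 s: 2 × 6 = 12 cm/s
Δv = -3 cm/s, so v(18) = 8 + (-3) = 5 cm/s.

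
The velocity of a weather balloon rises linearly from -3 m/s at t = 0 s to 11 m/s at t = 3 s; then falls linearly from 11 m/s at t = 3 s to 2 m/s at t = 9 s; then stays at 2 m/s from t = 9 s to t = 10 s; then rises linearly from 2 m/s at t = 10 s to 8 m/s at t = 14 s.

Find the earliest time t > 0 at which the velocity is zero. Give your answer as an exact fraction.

t = 9/14 s

v changes sign on 0–3 s (from -3 to 11); the graph is linear there, so v = 0 at t = 0 + (3)·(3 − 0)/(11 − -3) = 9/14 s.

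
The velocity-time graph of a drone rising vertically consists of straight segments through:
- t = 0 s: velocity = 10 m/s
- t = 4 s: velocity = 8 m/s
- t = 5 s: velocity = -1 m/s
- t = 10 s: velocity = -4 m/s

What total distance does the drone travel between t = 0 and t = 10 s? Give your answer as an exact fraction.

Total distance travelled is ∫|v| dt — sum the magnitudes of each area piece.
0–4 s: |½(10 + 8)(4)| = 36 m
4–5 s: v = 0 at t = 44/9 s; triangle areas 32/9 + 1/18 = 65/18 m
5–10 s: |½(-1 + -4)(5)| = 12.5 m
Total distance = 469/9 m

469/9 m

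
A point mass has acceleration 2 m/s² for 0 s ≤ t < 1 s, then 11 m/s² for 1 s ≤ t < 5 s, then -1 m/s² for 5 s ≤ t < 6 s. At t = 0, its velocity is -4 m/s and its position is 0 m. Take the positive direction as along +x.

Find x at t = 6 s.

On each constant-a segment, Δv = aΔt and Δx = v₀Δt + ½aΔt²; chain segment to segment.
0–1 s: v starts -4 m/s; Δx = -4·1 + ½·2·1² = -3 m; v ends -2 m/s.
1–5 s: v starts -2 m/s; Δx = -2·4 + ½·11·4² = 80 m; v ends 42 m/s.
5–6 s: v starts 42 m/s; Δx = 42·1 + ½·-1·1² = 41.5 m; v ends 41 m/s.
x(6) = 0 + Σ Δx = 118.5 m.

118.5 m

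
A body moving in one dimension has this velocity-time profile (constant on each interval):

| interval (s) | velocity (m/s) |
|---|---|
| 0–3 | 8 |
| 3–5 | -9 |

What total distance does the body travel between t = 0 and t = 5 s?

Total distance travelled is ∫|v| dt — sum the magnitudes of each area piece.
0–3 s: |8| × 3 = 24 m
3–5 s: |-9| × 2 = 18 m
Total distance = 42 m

42 m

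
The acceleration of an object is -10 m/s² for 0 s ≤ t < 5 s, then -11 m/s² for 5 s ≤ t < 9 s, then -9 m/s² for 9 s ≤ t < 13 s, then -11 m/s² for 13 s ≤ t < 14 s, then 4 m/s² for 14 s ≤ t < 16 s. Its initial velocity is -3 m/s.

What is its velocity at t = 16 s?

-136 m/s

Δv equals the area under the a-t graph; then v = v₀ + Δv.
0–5 s: -10 × 5 = -50 m/s
5–9 s: -11 × 4 = -44 m/s
9–13 s: -9 × 4 = -36 m/s
13–14 s: -11 × 1 = -11 m/s
14–16 s: 4 × 2 = 8 m/s
Δv = -133 m/s, so v(16) = -3 + (-133) = -136 m/s.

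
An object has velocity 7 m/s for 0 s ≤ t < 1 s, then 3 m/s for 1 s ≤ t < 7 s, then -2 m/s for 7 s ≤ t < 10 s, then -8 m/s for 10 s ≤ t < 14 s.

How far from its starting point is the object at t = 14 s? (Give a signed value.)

-13 m

Displacement is the signed area under the v-t curve.
0–1 s: 7 × 1 = 7 m
1–7 s: 3 × 6 = 18 m
7–10 s: -2 × 3 = -6 m
10–14 s: -8 × 4 = -32 m
Net displacement = -13 m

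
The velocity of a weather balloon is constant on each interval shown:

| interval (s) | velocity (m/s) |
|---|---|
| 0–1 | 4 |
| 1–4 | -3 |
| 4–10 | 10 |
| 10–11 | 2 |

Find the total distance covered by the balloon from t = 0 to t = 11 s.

75 m

Distance (not displacement) is the total path length: add the absolute areas under v-t.
0–1 s: |4| × 1 = 4 m
1–4 s: |-3| × 3 = 9 m
4–10 s: |10| × 6 = 60 m
10–11 s: |2| × 1 = 2 m
Total distance = 75 m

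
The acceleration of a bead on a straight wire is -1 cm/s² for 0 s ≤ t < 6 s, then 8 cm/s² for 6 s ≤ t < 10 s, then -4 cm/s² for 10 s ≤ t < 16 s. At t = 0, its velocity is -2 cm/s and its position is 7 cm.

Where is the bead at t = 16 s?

On each constant-a segment, Δv = aΔt and Δx = v₀Δt + ½aΔt²; chain segment to segment.
0–6 s: v starts -2 cm/s; Δx = -2·6 + ½·-1·6² = -30 cm; v ends -8 cm/s.
6–10 s: v starts -8 cm/s; Δx = -8·4 + ½·8·4² = 32 cm; v ends 24 cm/s.
10–16 s: v starts 24 cm/s; Δx = 24·6 + ½·-4·6² = 72 cm; v ends 0 cm/s.
x(16) = 7 + Σ Δx = 81 cm.

81 cm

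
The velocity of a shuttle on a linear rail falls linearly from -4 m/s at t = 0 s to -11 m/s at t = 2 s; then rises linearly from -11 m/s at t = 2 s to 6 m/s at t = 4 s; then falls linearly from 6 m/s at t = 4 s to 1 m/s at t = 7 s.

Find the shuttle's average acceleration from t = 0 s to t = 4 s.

2.5 m/s²

Average acceleration = Δv/Δt = (6 − -4)/(4 − 0) = 2.5 m/s².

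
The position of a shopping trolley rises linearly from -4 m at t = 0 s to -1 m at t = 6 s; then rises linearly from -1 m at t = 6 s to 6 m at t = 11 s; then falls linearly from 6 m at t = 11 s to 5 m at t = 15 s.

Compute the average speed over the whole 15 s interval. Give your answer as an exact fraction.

Average speed = (total path length)/(elapsed time); on a piecewise-linear x-t graph the path length is Σ|Δx|.
0–6 s: |Δx| = |-1 − -4| = 3 m
6–11 s: |Δx| = |6 − -1| = 7 m
11–15 s: |Δx| = |5 − 6| = 1 m
Total path = 11 m; average speed = 11/15 = 11/15 m/s.

11/15 m/s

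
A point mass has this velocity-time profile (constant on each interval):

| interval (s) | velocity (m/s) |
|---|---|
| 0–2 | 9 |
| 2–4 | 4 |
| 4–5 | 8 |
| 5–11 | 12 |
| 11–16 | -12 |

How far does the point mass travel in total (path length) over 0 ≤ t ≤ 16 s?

Distance (not displacement) is the total path length: add the absolute areas under v-t.
0–2 s: |9| × 2 = 18 m
2–4 s: |4| × 2 = 8 m
4–5 s: |8| × 1 = 8 m
5–11 s: |12| × 6 = 72 m
11–16 s: |-12| × 5 = 60 m
Total distance = 166 m

166 m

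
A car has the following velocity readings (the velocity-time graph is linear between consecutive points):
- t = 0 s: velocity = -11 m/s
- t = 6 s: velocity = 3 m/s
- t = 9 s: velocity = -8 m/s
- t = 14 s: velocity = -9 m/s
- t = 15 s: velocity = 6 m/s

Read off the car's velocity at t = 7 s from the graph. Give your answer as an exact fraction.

On 6–9 s the graph is linear from 3 to -8 m/s: v(7) = 3 + (-8 − 3)·(7 − 6)/(9 − 6) = -2/3 m/s.

-2/3 m/s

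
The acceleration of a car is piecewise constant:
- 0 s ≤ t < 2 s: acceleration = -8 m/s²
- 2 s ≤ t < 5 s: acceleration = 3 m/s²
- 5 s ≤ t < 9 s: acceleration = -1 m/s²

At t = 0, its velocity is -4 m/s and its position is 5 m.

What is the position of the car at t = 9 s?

On each constant-a segment, Δv = aΔt and Δx = v₀Δt + ½aΔt²; chain segment to segment.
0–2 s: v starts -4 m/s; Δx = -4·2 + ½·-8·2² = -24 m; v ends -20 m/s.
2–5 s: v starts -20 m/s; Δx = -20·3 + ½·3·3² = -46.5 m; v ends -11 m/s.
5–9 s: v starts -11 m/s; Δx = -11·4 + ½·-1·4² = -52 m; v ends -15 m/s.
x(9) = 5 + Σ Δx = -117.5 m.

-117.5 m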